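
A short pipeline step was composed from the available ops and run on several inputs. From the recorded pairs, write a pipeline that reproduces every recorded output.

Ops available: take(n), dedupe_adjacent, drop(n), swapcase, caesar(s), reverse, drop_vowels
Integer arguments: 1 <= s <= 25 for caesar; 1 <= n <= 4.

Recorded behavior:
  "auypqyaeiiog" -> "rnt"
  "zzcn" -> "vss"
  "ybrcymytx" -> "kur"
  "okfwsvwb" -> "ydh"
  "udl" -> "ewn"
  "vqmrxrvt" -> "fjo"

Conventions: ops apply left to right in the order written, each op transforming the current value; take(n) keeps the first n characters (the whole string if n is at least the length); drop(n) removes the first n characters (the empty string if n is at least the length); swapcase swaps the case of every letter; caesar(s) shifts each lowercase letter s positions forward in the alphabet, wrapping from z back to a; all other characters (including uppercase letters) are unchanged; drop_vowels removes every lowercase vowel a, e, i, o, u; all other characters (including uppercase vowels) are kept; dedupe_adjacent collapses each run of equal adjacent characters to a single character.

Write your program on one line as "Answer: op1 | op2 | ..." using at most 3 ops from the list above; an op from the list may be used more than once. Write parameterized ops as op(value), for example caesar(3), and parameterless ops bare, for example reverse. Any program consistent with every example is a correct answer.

take(3) | reverse | caesar(19)

Check, running the answer program on each example:
  "auypqyaeiiog" -> "auy" -> "yua" -> "rnt"
  "zzcn" -> "zzc" -> "czz" -> "vss"
  "ybrcymytx" -> "ybr" -> "rby" -> "kur"
  "okfwsvwb" -> "okf" -> "fko" -> "ydh"
  "udl" -> "udl" -> "ldu" -> "ewn"
  "vqmrxrvt" -> "vqm" -> "mqv" -> "fjo"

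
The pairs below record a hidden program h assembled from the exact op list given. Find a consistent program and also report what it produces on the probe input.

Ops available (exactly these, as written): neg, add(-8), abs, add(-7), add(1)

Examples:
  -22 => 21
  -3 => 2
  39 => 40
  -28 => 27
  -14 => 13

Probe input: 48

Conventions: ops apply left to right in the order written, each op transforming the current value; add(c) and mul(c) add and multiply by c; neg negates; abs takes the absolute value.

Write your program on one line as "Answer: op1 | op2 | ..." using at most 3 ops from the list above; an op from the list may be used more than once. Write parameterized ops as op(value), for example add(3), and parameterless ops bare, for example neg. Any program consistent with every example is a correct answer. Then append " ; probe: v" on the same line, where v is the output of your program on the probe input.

add(1) | abs ; probe: 49

Check, running the answer program on each example:
  -22 -> -21 -> 21
  -3 -> -2 -> 2
  39 -> 40 -> 40
  -28 -> -27 -> 27
  -14 -> -13 -> 13
  probe: 48 -> 49 -> 49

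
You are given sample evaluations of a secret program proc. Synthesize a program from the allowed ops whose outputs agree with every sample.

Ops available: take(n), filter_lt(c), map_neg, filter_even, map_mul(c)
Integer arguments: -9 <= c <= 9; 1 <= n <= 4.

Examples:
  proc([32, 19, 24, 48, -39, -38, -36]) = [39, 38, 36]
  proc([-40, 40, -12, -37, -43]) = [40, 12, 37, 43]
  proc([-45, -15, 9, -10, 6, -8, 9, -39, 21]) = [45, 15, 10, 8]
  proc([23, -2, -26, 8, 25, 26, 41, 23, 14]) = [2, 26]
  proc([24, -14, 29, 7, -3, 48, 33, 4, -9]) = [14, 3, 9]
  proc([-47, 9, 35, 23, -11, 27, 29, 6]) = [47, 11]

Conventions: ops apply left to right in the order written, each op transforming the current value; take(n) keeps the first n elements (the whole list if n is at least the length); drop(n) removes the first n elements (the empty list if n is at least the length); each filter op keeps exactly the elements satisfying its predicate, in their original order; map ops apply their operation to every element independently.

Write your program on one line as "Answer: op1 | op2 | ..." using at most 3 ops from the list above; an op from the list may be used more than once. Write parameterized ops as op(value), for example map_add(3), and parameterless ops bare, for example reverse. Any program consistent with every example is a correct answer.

filter_lt(3) | map_neg | take(4)

Check, running the answer program on each example:
  [32, 19, 24, 48, -39, -38, -36] -> [-39, -38, -36] -> [39, 38, 36] -> [39, 38, 36]
  [-40, 40, -12, -37, -43] -> [-40, -12, -37, -43] -> [40, 12, 37, 43] -> [40, 12, 37, 43]
  [-45, -15, 9, -10, 6, -8, 9, -39, 21] -> [-45, -15, -10, -8, -39] -> [45, 15, 10, 8, 39] -> [45, 15, 10, 8]
  [23, -2, -26, 8, 25, 26, 41, 23, 14] -> [-2, -26] -> [2, 26] -> [2, 26]
  [24, -14, 29, 7, -3, 48, 33, 4, -9] -> [-14, -3, -9] -> [14, 3, 9] -> [14, 3, 9]
  [-47, 9, 35, 23, -11, 27, 29, 6] -> [-47, -11] -> [47, 11] -> [47, 11]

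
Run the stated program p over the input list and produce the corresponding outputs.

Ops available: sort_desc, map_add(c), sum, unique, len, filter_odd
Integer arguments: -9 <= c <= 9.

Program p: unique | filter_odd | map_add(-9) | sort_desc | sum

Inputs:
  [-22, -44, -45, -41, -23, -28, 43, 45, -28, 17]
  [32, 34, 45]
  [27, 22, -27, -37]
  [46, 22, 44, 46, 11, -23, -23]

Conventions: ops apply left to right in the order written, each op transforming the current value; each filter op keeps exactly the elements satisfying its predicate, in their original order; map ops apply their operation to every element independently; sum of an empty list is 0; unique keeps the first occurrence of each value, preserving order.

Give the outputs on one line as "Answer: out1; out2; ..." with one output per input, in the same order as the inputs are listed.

-58; 36; -64; -30

Execution, op by op:
  [-22, -44, -45, -41, -23, -28, 43, 45, -28, 17] -> [-22, -44, -45, -41, -23, -28, 43, 45, 17] -> [-45, -41, -23, 43, 45, 17] -> [-54, -50, -32, 34, 36, 8] -> [36, 34, 8, -32, -50, -54] -> -58
  [32, 34, 45] -> [32, 34, 45] -> [45] -> [36] -> [36] -> 36
  [27, 22, -27, -37] -> [27, 22, -27, -37] -> [27, -27, -37] -> [18, -36, -46] -> [18, -36, -46] -> -64
  [46, 22, 44, 46, 11, -23, -23] -> [46, 22, 44, 11, -23] -> [11, -23] -> [2, -32] -> [2, -32] -> -30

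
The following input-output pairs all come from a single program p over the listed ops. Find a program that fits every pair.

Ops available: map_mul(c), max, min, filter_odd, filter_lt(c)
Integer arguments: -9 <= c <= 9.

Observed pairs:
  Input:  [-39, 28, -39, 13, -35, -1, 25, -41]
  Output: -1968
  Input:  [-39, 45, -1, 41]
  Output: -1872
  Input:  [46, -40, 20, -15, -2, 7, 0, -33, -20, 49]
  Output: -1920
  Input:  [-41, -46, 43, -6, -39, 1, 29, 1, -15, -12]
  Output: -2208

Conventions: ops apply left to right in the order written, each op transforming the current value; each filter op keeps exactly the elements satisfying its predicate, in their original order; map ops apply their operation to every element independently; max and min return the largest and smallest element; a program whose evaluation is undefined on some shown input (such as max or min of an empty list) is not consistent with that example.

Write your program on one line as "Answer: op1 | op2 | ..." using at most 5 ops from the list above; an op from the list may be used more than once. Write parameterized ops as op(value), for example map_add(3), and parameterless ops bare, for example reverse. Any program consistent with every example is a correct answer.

map_mul(2) | map_mul(-4) | map_mul(-6) | min

Check, running the answer program on each example:
  [-39, 28, -39, 13, -35, -1, 25, -41] -> [-78, 56, -78, 26, -70, -2, 50, -82] -> [312, -224, 312, -104, 280, 8, -200, 328] -> [-1872, 1344, -1872, 624, -1680, -48, 1200, -1968] -> -1968
  [-39, 45, -1, 41] -> [-78, 90, -2, 82] -> [312, -360, 8, -328] -> [-1872, 2160, -48, 1968] -> -1872
  [46, -40, 20, -15, -2, 7, 0, -33, -20, 49] -> [92, -80, 40, -30, -4, 14, 0, -66, -40, 98] -> [-368, 320, -160, 120, 16, -56, 0, 264, 160, -392] -> [2208, -1920, 960, -720, -96, 336, 0, -1584, -960, 2352] -> -1920
  [-41, -46, 43, -6, -39, 1, 29, 1, -15, -12] -> [-82, -92, 86, -12, -78, 2, 58, 2, -30, -24] -> [328, 368, -344, 48, 312, -8, -232, -8, 120, 96] -> [-1968, -2208, 2064, -288, -1872, 48, 1392, 48, -720, -576] -> -2208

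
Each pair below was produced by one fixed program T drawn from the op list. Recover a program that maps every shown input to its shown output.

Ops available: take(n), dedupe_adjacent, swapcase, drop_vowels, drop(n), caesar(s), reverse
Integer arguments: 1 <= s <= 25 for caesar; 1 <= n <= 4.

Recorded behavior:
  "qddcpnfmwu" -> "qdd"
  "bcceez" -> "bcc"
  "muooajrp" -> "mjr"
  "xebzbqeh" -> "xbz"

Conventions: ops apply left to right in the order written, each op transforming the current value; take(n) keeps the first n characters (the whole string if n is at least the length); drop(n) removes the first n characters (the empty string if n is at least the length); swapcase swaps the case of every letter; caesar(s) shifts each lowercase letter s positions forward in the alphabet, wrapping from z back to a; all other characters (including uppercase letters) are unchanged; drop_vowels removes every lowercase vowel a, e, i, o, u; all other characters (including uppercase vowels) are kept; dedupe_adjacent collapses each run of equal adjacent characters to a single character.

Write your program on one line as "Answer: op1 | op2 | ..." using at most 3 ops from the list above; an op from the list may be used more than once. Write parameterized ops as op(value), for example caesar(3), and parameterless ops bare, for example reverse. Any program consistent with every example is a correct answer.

drop_vowels | take(3)

Check, running the answer program on each example:
  "qddcpnfmwu" -> "qddcpnfmw" -> "qdd"
  "bcceez" -> "bccz" -> "bcc"
  "muooajrp" -> "mjrp" -> "mjr"
  "xebzbqeh" -> "xbzbqh" -> "xbz"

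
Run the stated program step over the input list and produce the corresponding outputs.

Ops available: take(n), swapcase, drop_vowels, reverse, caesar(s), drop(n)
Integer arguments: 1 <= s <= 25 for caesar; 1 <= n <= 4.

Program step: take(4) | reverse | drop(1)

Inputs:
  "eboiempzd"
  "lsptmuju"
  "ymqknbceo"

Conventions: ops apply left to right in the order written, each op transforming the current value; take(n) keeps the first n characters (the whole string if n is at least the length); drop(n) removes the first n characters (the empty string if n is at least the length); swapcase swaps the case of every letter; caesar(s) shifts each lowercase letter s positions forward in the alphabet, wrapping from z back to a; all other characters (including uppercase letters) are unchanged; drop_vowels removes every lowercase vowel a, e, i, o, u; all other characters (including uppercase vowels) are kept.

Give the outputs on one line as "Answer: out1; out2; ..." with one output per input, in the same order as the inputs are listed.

Execution, op by op:
  "eboiempzd" -> "eboi" -> "iobe" -> "obe"
  "lsptmuju" -> "lspt" -> "tpsl" -> "psl"
  "ymqknbceo" -> "ymqk" -> "kqmy" -> "qmy"

"obe"; "psl"; "qmy"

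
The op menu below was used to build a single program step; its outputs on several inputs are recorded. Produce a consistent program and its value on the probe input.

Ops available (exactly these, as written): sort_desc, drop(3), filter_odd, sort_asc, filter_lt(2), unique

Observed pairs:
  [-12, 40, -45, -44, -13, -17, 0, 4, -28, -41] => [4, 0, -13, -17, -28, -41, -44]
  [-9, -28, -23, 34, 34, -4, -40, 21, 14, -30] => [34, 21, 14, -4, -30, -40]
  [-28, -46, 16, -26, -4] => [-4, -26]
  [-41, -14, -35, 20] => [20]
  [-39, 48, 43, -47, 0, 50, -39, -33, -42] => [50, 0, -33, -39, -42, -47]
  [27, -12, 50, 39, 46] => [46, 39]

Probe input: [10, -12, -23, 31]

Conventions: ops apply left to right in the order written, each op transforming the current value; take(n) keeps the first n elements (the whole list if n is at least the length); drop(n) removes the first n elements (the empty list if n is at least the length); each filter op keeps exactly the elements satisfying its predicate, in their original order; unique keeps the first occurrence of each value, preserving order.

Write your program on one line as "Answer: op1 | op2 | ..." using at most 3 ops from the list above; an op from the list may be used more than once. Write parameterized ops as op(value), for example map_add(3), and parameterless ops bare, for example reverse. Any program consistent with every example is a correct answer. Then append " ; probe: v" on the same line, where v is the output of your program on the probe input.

drop(3) | unique | sort_desc ; probe: [31]

Check, running the answer program on each example:
  [-12, 40, -45, -44, -13, -17, 0, 4, -28, -41] -> [-44, -13, -17, 0, 4, -28, -41] -> [-44, -13, -17, 0, 4, -28, -41] -> [4, 0, -13, -17, -28, -41, -44]
  [-9, -28, -23, 34, 34, -4, -40, 21, 14, -30] -> [34, 34, -4, -40, 21, 14, -30] -> [34, -4, -40, 21, 14, -30] -> [34, 21, 14, -4, -30, -40]
  [-28, -46, 16, -26, -4] -> [-26, -4] -> [-26, -4] -> [-4, -26]
  [-41, -14, -35, 20] -> [20] -> [20] -> [20]
  [-39, 48, 43, -47, 0, 50, -39, -33, -42] -> [-47, 0, 50, -39, -33, -42] -> [-47, 0, 50, -39, -33, -42] -> [50, 0, -33, -39, -42, -47]
  [27, -12, 50, 39, 46] -> [39, 46] -> [39, 46] -> [46, 39]
  probe: [10, -12, -23, 31] -> [31] -> [31] -> [31]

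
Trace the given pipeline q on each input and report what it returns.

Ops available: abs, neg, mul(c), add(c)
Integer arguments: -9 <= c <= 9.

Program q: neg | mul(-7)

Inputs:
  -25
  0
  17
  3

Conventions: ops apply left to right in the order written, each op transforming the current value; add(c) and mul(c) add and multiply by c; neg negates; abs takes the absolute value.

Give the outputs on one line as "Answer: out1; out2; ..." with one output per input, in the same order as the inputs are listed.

-175; 0; 119; 21

Execution, op by op:
  -25 -> 25 -> -175
  0 -> 0 -> 0
  17 -> -17 -> 119
  3 -> -3 -> 21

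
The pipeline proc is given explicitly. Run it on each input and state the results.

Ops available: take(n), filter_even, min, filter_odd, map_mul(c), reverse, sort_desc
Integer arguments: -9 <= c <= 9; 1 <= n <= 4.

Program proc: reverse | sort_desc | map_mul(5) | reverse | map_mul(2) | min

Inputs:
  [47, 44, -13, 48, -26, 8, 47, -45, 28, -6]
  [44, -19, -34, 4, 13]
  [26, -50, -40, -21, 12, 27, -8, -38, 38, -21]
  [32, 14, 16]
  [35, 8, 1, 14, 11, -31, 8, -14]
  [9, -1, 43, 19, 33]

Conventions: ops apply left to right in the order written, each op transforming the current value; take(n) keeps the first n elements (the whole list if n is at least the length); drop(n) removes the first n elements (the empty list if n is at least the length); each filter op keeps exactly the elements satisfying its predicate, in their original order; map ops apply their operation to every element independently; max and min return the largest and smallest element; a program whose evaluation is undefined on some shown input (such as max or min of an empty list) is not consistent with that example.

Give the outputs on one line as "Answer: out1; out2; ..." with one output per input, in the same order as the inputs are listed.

Execution, op by op:
  [47, 44, -13, 48, -26, 8, 47, -45, 28, -6] -> [-6, 28, -45, 47, 8, -26, 48, -13, 44, 47] -> [48, 47, 47, 44, 28, 8, -6, -13, -26, -45] -> [240, 235, 235, 220, 140, 40, -30, -65, -130, -225] -> [-225, -130, -65, -30, 40, 140, 220, 235, 235, 240] -> [-450, -260, -130, -60, 80, 280, 440, 470, 470, 480] -> -450
  [44, -19, -34, 4, 13] -> [13, 4, -34, -19, 44] -> [44, 13, 4, -19, -34] -> [220, 65, 20, -95, -170] -> [-170, -95, 20, 65, 220] -> [-340, -190, 40, 130, 440] -> -340
  [26, -50, -40, -21, 12, 27, -8, -38, 38, -21] -> [-21, 38, -38, -8, 27, 12, -21, -40, -50, 26] -> [38, 27, 26, 12, -8, -21, -21, -38, -40, -50] -> [190, 135, 130, 60, -40, -105, -105, -190, -200, -250] -> [-250, -200, -190, -105, -105, -40, 60, 130, 135, 190] -> [-500, -400, -380, -210, -210, -80, 120, 260, 270, 380] -> -500
  [32, 14, 16] -> [16, 14, 32] -> [32, 16, 14] -> [160, 80, 70] -> [70, 80, 160] -> [140, 160, 320] -> 140
  [35, 8, 1, 14, 11, -31, 8, -14] -> [-14, 8, -31, 11, 14, 1, 8, 35] -> [35, 14, 11, 8, 8, 1, -14, -31] -> [175, 70, 55, 40, 40, 5, -70, -155] -> [-155, -70, 5, 40, 40, 55, 70, 175] -> [-310, -140, 10, 80, 80, 110, 140, 350] -> -310
  [9, -1, 43, 19, 33] -> [33, 19, 43, -1, 9] -> [43, 33, 19, 9, -1] -> [215, 165, 95, 45, -5] -> [-5, 45, 95, 165, 215] -> [-10, 90, 190, 330, 430] -> -10

-450; -340; -500; 140; -310; -10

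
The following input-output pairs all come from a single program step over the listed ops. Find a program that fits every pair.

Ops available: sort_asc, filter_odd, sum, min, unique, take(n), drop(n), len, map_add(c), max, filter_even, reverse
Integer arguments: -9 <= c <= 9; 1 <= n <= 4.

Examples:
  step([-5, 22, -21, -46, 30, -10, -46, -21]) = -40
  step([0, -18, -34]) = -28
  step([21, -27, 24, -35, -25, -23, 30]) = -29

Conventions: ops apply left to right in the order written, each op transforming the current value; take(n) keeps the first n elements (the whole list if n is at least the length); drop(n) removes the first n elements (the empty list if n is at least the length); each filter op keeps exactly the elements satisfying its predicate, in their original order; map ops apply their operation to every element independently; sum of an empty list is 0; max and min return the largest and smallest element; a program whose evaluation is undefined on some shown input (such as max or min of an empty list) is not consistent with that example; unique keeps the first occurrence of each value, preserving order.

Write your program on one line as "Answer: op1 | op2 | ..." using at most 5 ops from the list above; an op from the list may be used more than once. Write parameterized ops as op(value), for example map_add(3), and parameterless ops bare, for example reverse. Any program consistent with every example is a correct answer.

drop(2) | map_add(6) | reverse | min

Check, running the answer program on each example:
  [-5, 22, -21, -46, 30, -10, -46, -21] -> [-21, -46, 30, -10, -46, -21] -> [-15, -40, 36, -4, -40, -15] -> [-15, -40, -4, 36, -40, -15] -> -40
  [0, -18, -34] -> [-34] -> [-28] -> [-28] -> -28
  [21, -27, 24, -35, -25, -23, 30] -> [24, -35, -25, -23, 30] -> [30, -29, -19, -17, 36] -> [36, -17, -19, -29, 30] -> -29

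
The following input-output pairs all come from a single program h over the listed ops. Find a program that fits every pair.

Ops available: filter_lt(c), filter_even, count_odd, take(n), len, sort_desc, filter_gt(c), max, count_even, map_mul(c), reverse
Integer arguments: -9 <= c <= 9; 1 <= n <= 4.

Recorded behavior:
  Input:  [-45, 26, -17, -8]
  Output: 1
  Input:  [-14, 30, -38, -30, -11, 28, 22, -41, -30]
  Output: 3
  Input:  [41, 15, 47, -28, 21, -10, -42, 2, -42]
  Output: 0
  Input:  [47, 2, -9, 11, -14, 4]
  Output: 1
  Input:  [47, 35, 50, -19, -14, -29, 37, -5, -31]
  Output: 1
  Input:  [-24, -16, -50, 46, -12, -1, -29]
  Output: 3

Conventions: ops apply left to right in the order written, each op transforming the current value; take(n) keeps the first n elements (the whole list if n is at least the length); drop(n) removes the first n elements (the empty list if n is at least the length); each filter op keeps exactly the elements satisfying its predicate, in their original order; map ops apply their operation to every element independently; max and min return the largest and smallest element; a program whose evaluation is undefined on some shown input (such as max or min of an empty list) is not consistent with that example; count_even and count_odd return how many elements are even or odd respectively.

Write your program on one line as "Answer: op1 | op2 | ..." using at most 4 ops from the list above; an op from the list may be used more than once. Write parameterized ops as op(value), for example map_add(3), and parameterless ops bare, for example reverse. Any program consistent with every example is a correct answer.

take(3) | map_mul(-3) | count_even

Check, running the answer program on each example:
  [-45, 26, -17, -8] -> [-45, 26, -17] -> [135, -78, 51] -> 1
  [-14, 30, -38, -30, -11, 28, 22, -41, -30] -> [-14, 30, -38] -> [42, -90, 114] -> 3
  [41, 15, 47, -28, 21, -10, -42, 2, -42] -> [41, 15, 47] -> [-123, -45, -141] -> 0
  [47, 2, -9, 11, -14, 4] -> [47, 2, -9] -> [-141, -6, 27] -> 1
  [47, 35, 50, -19, -14, -29, 37, -5, -31] -> [47, 35, 50] -> [-141, -105, -150] -> 1
  [-24, -16, -50, 46, -12, -1, -29] -> [-24, -16, -50] -> [72, 48, 150] -> 3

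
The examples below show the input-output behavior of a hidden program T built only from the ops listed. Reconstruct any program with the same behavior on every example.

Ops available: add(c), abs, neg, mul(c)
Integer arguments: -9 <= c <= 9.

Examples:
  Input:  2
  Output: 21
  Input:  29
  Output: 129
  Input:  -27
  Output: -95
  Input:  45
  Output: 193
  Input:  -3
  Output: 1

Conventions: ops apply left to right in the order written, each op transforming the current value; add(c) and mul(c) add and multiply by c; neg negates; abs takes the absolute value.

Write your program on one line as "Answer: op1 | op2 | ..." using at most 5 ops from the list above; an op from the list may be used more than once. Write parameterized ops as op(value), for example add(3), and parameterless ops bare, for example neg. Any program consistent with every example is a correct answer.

mul(4) | add(7) | neg | add(-6) | neg

Check, running the answer program on each example:
  2 -> 8 -> 15 -> -15 -> -21 -> 21
  29 -> 116 -> 123 -> -123 -> -129 -> 129
  -27 -> -108 -> -101 -> 101 -> 95 -> -95
  45 -> 180 -> 187 -> -187 -> -193 -> 193
  -3 -> -12 -> -5 -> 5 -> -1 -> 1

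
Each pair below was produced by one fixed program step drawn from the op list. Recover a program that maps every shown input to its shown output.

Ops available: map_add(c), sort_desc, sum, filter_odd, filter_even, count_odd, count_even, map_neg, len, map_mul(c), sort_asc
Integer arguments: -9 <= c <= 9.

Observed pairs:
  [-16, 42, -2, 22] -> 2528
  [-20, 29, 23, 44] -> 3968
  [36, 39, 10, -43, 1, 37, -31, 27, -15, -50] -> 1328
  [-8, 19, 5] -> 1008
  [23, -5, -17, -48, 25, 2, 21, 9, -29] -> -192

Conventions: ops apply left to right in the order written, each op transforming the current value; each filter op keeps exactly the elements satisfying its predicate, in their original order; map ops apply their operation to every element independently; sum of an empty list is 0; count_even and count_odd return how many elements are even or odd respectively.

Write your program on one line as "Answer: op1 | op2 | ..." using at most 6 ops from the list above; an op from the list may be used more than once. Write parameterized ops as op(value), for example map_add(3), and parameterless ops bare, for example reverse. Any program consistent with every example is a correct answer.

map_mul(-3) | map_add(-5) | map_mul(-4) | map_neg | map_mul(-4) | sum

Check, running the answer program on each example:
  [-16, 42, -2, 22] -> [48, -126, 6, -66] -> [43, -131, 1, -71] -> [-172, 524, -4, 284] -> [172, -524, 4, -284] -> [-688, 2096, -16, 1136] -> 2528
  [-20, 29, 23, 44] -> [60, -87, -69, -132] -> [55, -92, -74, -137] -> [-220, 368, 296, 548] -> [220, -368, -296, -548] -> [-880, 1472, 1184, 2192] -> 3968
  [36, 39, 10, -43, 1, 37, -31, 27, -15, -50] -> [-108, -117, -30, 129, -3, -111, 93, -81, 45, 150] -> [-113, -122, -35, 124, -8, -116, 88, -86, 40, 145] -> [452, 488, 140, -496, 32, 464, -352, 344, -160, -580] -> [-452, -488, -140, 496, -32, -464, 352, -344, 160, 580] -> [1808, 1952, 560, -1984, 128, 1856, -1408, 1376, -640, -2320] -> 1328
  [-8, 19, 5] -> [24, -57, -15] -> [19, -62, -20] -> [-76, 248, 80] -> [76, -248, -80] -> [-304, 992, 320] -> 1008
  [23, -5, -17, -48, 25, 2, 21, 9, -29] -> [-69, 15, 51, 144, -75, -6, -63, -27, 87] -> [-74, 10, 46, 139, -80, -11, -68, -32, 82] -> [296, -40, -184, -556, 320, 44, 272, 128, -328] -> [-296, 40, 184, 556, -320, -44, -272, -128, 328] -> [1184, -160, -736, -2224, 1280, 176, 1088, 512, -1312] -> -192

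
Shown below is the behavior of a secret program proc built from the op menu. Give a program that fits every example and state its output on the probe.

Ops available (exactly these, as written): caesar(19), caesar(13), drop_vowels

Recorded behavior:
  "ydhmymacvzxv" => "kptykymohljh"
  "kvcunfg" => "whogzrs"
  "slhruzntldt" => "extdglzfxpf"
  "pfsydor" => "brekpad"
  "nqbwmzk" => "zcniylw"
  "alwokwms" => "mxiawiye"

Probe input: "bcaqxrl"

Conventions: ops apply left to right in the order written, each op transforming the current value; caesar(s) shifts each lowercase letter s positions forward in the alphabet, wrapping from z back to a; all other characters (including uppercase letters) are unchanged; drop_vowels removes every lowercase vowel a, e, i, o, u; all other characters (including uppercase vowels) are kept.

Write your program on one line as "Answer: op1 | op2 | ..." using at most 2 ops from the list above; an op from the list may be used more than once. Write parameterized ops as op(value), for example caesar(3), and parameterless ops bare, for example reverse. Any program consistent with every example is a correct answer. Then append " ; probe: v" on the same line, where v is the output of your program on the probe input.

caesar(19) | caesar(19) ; probe: "nomcjdx"

Check, running the answer program on each example:
  "ydhmymacvzxv" -> "rwafrftvosqo" -> "kptykymohljh"
  "kvcunfg" -> "dovngyz" -> "whogzrs"
  "slhruzntldt" -> "leaknsgmewm" -> "extdglzfxpf"
  "pfsydor" -> "iylrwhk" -> "brekpad"
  "nqbwmzk" -> "gjupfsd" -> "zcniylw"
  "alwokwms" -> "tephdpfl" -> "mxiawiye"
  probe: "bcaqxrl" -> "uvtjqke" -> "nomcjdx"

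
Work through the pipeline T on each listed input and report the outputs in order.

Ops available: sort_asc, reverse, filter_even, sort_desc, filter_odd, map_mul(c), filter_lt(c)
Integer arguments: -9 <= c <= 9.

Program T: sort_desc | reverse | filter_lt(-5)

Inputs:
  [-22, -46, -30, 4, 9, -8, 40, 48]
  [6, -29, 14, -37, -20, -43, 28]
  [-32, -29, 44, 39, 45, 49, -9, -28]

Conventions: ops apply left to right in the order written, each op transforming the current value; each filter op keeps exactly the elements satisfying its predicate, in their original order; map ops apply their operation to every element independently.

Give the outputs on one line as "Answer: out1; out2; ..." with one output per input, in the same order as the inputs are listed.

Execution, op by op:
  [-22, -46, -30, 4, 9, -8, 40, 48] -> [48, 40, 9, 4, -8, -22, -30, -46] -> [-46, -30, -22, -8, 4, 9, 40, 48] -> [-46, -30, -22, -8]
  [6, -29, 14, -37, -20, -43, 28] -> [28, 14, 6, -20, -29, -37, -43] -> [-43, -37, -29, -20, 6, 14, 28] -> [-43, -37, -29, -20]
  [-32, -29, 44, 39, 45, 49, -9, -28] -> [49, 45, 44, 39, -9, -28, -29, -32] -> [-32, -29, -28, -9, 39, 44, 45, 49] -> [-32, -29, -28, -9]

[-46, -30, -22, -8]; [-43, -37, -29, -20]; [-32, -29, -28, -9]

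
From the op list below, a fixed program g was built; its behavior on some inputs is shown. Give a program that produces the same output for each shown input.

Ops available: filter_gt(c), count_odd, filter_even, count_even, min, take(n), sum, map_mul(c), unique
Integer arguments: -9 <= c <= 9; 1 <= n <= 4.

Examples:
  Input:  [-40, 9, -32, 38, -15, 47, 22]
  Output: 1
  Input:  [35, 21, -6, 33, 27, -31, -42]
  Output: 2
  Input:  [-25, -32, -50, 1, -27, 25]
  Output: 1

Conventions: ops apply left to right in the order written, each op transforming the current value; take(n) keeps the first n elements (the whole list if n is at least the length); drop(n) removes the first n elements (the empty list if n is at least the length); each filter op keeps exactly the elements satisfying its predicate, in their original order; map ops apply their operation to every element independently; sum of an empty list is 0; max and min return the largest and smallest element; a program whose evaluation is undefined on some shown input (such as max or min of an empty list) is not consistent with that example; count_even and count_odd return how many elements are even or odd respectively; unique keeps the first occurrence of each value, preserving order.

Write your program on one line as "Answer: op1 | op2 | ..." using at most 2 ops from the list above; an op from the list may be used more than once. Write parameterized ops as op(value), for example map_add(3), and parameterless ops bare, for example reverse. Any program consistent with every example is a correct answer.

take(3) | count_odd

Check, running the answer program on each example:
  [-40, 9, -32, 38, -15, 47, 22] -> [-40, 9, -32] -> 1
  [35, 21, -6, 33, 27, -31, -42] -> [35, 21, -6] -> 2
  [-25, -32, -50, 1, -27, 25] -> [-25, -32, -50] -> 1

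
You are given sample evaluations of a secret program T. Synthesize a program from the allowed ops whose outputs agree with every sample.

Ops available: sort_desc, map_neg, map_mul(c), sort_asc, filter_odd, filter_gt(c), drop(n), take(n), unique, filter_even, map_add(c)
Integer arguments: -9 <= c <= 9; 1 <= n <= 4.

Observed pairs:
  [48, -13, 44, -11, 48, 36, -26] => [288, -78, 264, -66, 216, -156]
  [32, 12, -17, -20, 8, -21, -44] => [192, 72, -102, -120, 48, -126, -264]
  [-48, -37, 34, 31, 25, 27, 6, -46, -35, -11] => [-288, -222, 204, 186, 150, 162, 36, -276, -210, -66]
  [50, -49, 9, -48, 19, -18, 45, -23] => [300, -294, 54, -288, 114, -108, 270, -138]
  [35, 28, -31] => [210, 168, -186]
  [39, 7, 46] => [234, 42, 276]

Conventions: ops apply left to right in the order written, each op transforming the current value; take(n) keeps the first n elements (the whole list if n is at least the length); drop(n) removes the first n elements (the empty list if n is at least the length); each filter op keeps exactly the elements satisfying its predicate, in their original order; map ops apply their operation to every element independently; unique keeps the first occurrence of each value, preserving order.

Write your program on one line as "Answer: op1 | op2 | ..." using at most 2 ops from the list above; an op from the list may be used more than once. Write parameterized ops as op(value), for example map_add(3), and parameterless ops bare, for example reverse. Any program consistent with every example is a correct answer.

map_mul(6) | unique

Check, running the answer program on each example:
  [48, -13, 44, -11, 48, 36, -26] -> [288, -78, 264, -66, 288, 216, -156] -> [288, -78, 264, -66, 216, -156]
  [32, 12, -17, -20, 8, -21, -44] -> [192, 72, -102, -120, 48, -126, -264] -> [192, 72, -102, -120, 48, -126, -264]
  [-48, -37, 34, 31, 25, 27, 6, -46, -35, -11] -> [-288, -222, 204, 186, 150, 162, 36, -276, -210, -66] -> [-288, -222, 204, 186, 150, 162, 36, -276, -210, -66]
  [50, -49, 9, -48, 19, -18, 45, -23] -> [300, -294, 54, -288, 114, -108, 270, -138] -> [300, -294, 54, -288, 114, -108, 270, -138]
  [35, 28, -31] -> [210, 168, -186] -> [210, 168, -186]
  [39, 7, 46] -> [234, 42, 276] -> [234, 42, 276]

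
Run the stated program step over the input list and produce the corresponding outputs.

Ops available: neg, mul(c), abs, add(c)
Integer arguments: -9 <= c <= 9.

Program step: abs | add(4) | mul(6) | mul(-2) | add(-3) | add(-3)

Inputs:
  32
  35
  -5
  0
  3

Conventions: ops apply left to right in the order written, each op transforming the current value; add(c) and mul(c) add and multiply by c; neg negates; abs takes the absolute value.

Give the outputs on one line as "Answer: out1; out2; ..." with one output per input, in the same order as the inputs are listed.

-438; -474; -114; -54; -90

Execution, op by op:
  32 -> 32 -> 36 -> 216 -> -432 -> -435 -> -438
  35 -> 35 -> 39 -> 234 -> -468 -> -471 -> -474
  -5 -> 5 -> 9 -> 54 -> -108 -> -111 -> -114
  0 -> 0 -> 4 -> 24 -> -48 -> -51 -> -54
  3 -> 3 -> 7 -> 42 -> -84 -> -87 -> -90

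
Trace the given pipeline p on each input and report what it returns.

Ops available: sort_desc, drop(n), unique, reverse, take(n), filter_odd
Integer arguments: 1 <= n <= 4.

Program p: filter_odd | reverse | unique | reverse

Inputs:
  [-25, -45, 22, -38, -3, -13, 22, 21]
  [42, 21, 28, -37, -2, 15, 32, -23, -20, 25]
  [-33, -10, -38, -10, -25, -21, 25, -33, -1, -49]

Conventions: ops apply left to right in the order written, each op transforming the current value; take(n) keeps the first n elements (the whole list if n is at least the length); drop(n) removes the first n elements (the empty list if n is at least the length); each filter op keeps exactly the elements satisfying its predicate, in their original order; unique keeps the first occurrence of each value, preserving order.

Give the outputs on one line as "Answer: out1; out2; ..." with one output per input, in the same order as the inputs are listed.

Execution, op by op:
  [-25, -45, 22, -38, -3, -13, 22, 21] -> [-25, -45, -3, -13, 21] -> [21, -13, -3, -45, -25] -> [21, -13, -3, -45, -25] -> [-25, -45, -3, -13, 21]
  [42, 21, 28, -37, -2, 15, 32, -23, -20, 25] -> [21, -37, 15, -23, 25] -> [25, -23, 15, -37, 21] -> [25, -23, 15, -37, 21] -> [21, -37, 15, -23, 25]
  [-33, -10, -38, -10, -25, -21, 25, -33, -1, -49] -> [-33, -25, -21, 25, -33, -1, -49] -> [-49, -1, -33, 25, -21, -25, -33] -> [-49, -1, -33, 25, -21, -25] -> [-25, -21, 25, -33, -1, -49]

[-25, -45, -3, -13, 21]; [21, -37, 15, -23, 25]; [-25, -21, 25, -33, -1, -49]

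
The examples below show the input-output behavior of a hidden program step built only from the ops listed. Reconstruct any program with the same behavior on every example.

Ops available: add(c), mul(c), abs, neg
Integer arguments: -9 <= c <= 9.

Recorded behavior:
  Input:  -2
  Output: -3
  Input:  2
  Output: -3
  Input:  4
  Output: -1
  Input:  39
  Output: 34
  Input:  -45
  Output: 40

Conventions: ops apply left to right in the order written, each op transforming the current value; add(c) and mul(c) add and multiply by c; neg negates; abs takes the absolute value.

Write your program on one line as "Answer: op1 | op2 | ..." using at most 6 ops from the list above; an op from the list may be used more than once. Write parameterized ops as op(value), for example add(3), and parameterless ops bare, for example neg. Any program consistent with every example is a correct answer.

abs | neg | add(-1) | add(6) | neg

Check, running the answer program on each example:
  -2 -> 2 -> -2 -> -3 -> 3 -> -3
  2 -> 2 -> -2 -> -3 -> 3 -> -3
  4 -> 4 -> -4 -> -5 -> 1 -> -1
  39 -> 39 -> -39 -> -40 -> -34 -> 34
  -45 -> 45 -> -45 -> -46 -> -40 -> 40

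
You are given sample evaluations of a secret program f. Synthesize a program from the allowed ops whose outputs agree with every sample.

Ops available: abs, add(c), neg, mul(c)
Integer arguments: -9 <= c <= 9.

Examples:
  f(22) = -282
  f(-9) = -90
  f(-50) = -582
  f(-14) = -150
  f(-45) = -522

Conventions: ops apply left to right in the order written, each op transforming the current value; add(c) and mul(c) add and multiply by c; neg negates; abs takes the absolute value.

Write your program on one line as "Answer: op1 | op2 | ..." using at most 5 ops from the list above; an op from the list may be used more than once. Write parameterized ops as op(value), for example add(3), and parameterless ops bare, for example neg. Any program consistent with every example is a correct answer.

mul(4) | add(6) | mul(3) | abs | neg

Check, running the answer program on each example:
  22 -> 88 -> 94 -> 282 -> 282 -> -282
  -9 -> -36 -> -30 -> -90 -> 90 -> -90
  -50 -> -200 -> -194 -> -582 -> 582 -> -582
  -14 -> -56 -> -50 -> -150 -> 150 -> -150
  -45 -> -180 -> -174 -> -522 -> 522 -> -522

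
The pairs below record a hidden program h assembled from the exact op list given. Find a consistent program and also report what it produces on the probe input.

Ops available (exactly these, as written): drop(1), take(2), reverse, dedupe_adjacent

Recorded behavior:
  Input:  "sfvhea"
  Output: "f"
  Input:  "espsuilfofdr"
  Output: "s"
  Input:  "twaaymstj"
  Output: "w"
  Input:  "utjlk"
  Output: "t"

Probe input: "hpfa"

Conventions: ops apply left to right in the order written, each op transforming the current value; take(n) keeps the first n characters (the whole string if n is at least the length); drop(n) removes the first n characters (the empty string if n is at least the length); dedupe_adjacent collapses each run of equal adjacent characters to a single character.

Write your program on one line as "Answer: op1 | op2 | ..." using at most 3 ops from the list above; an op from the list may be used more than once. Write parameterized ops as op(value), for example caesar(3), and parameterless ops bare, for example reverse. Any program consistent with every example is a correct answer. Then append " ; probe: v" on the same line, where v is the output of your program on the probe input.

take(2) | drop(1) ; probe: "p"

Check, running the answer program on each example:
  "sfvhea" -> "sf" -> "f"
  "espsuilfofdr" -> "es" -> "s"
  "twaaymstj" -> "tw" -> "w"
  "utjlk" -> "ut" -> "t"
  probe: "hpfa" -> "hp" -> "p"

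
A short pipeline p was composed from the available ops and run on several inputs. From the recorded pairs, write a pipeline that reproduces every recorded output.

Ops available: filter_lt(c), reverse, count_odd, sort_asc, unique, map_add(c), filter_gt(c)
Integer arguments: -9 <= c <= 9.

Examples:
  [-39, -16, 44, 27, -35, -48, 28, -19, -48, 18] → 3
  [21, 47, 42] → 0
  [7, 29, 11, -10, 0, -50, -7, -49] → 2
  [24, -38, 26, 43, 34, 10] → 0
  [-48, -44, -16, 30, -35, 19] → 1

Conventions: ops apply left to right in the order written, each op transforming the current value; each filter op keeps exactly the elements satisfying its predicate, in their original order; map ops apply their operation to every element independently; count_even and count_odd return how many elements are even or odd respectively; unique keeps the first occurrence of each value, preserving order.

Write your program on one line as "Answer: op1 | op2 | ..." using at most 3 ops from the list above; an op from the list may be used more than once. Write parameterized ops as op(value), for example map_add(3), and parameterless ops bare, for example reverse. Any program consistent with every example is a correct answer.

reverse | filter_lt(5) | count_odd

Check, running the answer program on each example:
  [-39, -16, 44, 27, -35, -48, 28, -19, -48, 18] -> [18, -48, -19, 28, -48, -35, 27, 44, -16, -39] -> [-48, -19, -48, -35, -16, -39] -> 3
  [21, 47, 42] -> [42, 47, 21] -> [] -> 0
  [7, 29, 11, -10, 0, -50, -7, -49] -> [-49, -7, -50, 0, -10, 11, 29, 7] -> [-49, -7, -50, 0, -10] -> 2
  [24, -38, 26, 43, 34, 10] -> [10, 34, 43, 26, -38, 24] -> [-38] -> 0
  [-48, -44, -16, 30, -35, 19] -> [19, -35, 30, -16, -44, -48] -> [-35, -16, -44, -48] -> 1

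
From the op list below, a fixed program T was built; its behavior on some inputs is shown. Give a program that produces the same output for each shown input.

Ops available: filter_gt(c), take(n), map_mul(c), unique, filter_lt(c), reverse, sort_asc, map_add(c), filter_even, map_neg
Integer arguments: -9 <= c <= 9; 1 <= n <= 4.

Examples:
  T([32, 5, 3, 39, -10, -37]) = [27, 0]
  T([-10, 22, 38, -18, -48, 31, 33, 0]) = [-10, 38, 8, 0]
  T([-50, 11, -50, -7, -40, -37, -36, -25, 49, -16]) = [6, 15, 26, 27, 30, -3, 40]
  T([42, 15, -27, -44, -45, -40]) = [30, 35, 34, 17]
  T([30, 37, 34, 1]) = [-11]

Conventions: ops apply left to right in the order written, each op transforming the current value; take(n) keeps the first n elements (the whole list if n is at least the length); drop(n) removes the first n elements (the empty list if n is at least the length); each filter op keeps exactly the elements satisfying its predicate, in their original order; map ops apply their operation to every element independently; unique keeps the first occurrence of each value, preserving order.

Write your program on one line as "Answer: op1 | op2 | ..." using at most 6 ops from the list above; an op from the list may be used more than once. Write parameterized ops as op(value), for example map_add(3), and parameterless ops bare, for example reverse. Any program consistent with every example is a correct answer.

reverse | map_add(6) | filter_lt(8) | map_add(4) | map_neg | unique

Check, running the answer program on each example:
  [32, 5, 3, 39, -10, -37] -> [-37, -10, 39, 3, 5, 32] -> [-31, -4, 45, 9, 11, 38] -> [-31, -4] -> [-27, 0] -> [27, 0] -> [27, 0]
  [-10, 22, 38, -18, -48, 31, 33, 0] -> [0, 33, 31, -48, -18, 38, 22, -10] -> [6, 39, 37, -42, -12, 44, 28, -4] -> [6, -42, -12, -4] -> [10, -38, -8, 0] -> [-10, 38, 8, 0] -> [-10, 38, 8, 0]
  [-50, 11, -50, -7, -40, -37, -36, -25, 49, -16] -> [-16, 49, -25, -36, -37, -40, -7, -50, 11, -50] -> [-10, 55, -19, -30, -31, -34, -1, -44, 17, -44] -> [-10, -19, -30, -31, -34, -1, -44, -44] -> [-6, -15, -26, -27, -30, 3, -40, -40] -> [6, 15, 26, 27, 30, -3, 40, 40] -> [6, 15, 26, 27, 30, -3, 40]
  [42, 15, -27, -44, -45, -40] -> [-40, -45, -44, -27, 15, 42] -> [-34, -39, -38, -21, 21, 48] -> [-34, -39, -38, -21] -> [-30, -35, -34, -17] -> [30, 35, 34, 17] -> [30, 35, 34, 17]
  [30, 37, 34, 1] -> [1, 34, 37, 30] -> [7, 40, 43, 36] -> [7] -> [11] -> [-11] -> [-11]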